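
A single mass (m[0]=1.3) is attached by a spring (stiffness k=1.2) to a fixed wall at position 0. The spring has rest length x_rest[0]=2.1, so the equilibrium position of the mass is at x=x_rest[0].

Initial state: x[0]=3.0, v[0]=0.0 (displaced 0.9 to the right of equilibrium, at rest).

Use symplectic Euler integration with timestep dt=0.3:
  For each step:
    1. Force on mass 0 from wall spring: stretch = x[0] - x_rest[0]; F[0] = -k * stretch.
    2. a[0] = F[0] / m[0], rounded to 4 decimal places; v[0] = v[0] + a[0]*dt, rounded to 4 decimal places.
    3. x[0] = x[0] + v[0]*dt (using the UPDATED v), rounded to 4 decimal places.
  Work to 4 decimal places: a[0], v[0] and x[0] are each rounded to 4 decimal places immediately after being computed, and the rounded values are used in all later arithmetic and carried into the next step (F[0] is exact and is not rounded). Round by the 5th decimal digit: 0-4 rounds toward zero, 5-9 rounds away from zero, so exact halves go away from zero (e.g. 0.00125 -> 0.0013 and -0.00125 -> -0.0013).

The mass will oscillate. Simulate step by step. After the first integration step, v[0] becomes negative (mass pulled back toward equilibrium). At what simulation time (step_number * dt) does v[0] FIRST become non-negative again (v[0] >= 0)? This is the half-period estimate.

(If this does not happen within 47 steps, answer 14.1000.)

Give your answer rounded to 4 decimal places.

Answer: 3.3000

Derivation:
Step 0: x=[3.0000] v=[0.0000]
Step 1: x=[2.9252] v=[-0.2492]
Step 2: x=[2.7819] v=[-0.4777]
Step 3: x=[2.5820] v=[-0.6665]
Step 4: x=[2.3420] v=[-0.8000]
Step 5: x=[2.0819] v=[-0.8670]
Step 6: x=[1.8233] v=[-0.8620]
Step 7: x=[1.5877] v=[-0.7854]
Step 8: x=[1.3947] v=[-0.6435]
Step 9: x=[1.2602] v=[-0.4482]
Step 10: x=[1.1955] v=[-0.2156]
Step 11: x=[1.2060] v=[0.0349]
First v>=0 after going negative at step 11, time=3.3000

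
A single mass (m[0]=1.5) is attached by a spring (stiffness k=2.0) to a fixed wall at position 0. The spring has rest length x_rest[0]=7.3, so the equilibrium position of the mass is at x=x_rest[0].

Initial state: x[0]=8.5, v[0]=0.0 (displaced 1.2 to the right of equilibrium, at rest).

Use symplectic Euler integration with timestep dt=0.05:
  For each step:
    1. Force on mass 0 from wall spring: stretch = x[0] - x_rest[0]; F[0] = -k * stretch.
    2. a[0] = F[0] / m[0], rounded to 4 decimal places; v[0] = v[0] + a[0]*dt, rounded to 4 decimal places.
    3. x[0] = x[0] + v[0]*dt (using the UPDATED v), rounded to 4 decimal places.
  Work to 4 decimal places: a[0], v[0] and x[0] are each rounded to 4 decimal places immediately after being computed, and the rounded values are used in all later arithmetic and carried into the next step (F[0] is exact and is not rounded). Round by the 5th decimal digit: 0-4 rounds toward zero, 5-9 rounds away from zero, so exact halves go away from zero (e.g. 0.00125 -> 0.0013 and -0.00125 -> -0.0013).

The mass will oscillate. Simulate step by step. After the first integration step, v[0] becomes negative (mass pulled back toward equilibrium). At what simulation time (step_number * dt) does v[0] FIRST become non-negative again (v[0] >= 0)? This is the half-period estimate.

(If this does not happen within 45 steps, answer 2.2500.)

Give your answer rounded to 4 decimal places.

Answer: 2.2500

Derivation:
Step 0: x=[8.5000] v=[0.0000]
Step 1: x=[8.4960] v=[-0.0800]
Step 2: x=[8.4880] v=[-0.1597]
Step 3: x=[8.4761] v=[-0.2389]
Step 4: x=[8.4602] v=[-0.3173]
Step 5: x=[8.4405] v=[-0.3946]
Step 6: x=[8.4170] v=[-0.4706]
Step 7: x=[8.3897] v=[-0.5451]
Step 8: x=[8.3588] v=[-0.6177]
Step 9: x=[8.3244] v=[-0.6883]
Step 10: x=[8.2866] v=[-0.7566]
Step 11: x=[8.2455] v=[-0.8224]
Step 12: x=[8.2012] v=[-0.8854]
Step 13: x=[8.1539] v=[-0.9455]
Step 14: x=[8.1038] v=[-1.0024]
Step 15: x=[8.0510] v=[-1.0560]
Step 16: x=[7.9957] v=[-1.1061]
Step 17: x=[7.9381] v=[-1.1525]
Step 18: x=[7.8784] v=[-1.1950]
Step 19: x=[7.8167] v=[-1.2336]
Step 20: x=[7.7533] v=[-1.2680]
Step 21: x=[7.6884] v=[-1.2982]
Step 22: x=[7.6222] v=[-1.3241]
Step 23: x=[7.5549] v=[-1.3456]
Step 24: x=[7.4868] v=[-1.3626]
Step 25: x=[7.4180] v=[-1.3751]
Step 26: x=[7.3489] v=[-1.3830]
Step 27: x=[7.2796] v=[-1.3863]
Step 28: x=[7.2104] v=[-1.3849]
Step 29: x=[7.1415] v=[-1.3789]
Step 30: x=[7.0731] v=[-1.3683]
Step 31: x=[7.0054] v=[-1.3532]
Step 32: x=[6.9387] v=[-1.3336]
Step 33: x=[6.8732] v=[-1.3095]
Step 34: x=[6.8092] v=[-1.2810]
Step 35: x=[6.7468] v=[-1.2483]
Step 36: x=[6.6862] v=[-1.2114]
Step 37: x=[6.6277] v=[-1.1705]
Step 38: x=[6.5714] v=[-1.1257]
Step 39: x=[6.5175] v=[-1.0771]
Step 40: x=[6.4663] v=[-1.0249]
Step 41: x=[6.4178] v=[-0.9693]
Step 42: x=[6.3723] v=[-0.9105]
Step 43: x=[6.3299] v=[-0.8487]
Step 44: x=[6.2907] v=[-0.7840]
Step 45: x=[6.2549] v=[-0.7167]
v[0] did not become non-negative within 45 steps; using fallback time=2.2500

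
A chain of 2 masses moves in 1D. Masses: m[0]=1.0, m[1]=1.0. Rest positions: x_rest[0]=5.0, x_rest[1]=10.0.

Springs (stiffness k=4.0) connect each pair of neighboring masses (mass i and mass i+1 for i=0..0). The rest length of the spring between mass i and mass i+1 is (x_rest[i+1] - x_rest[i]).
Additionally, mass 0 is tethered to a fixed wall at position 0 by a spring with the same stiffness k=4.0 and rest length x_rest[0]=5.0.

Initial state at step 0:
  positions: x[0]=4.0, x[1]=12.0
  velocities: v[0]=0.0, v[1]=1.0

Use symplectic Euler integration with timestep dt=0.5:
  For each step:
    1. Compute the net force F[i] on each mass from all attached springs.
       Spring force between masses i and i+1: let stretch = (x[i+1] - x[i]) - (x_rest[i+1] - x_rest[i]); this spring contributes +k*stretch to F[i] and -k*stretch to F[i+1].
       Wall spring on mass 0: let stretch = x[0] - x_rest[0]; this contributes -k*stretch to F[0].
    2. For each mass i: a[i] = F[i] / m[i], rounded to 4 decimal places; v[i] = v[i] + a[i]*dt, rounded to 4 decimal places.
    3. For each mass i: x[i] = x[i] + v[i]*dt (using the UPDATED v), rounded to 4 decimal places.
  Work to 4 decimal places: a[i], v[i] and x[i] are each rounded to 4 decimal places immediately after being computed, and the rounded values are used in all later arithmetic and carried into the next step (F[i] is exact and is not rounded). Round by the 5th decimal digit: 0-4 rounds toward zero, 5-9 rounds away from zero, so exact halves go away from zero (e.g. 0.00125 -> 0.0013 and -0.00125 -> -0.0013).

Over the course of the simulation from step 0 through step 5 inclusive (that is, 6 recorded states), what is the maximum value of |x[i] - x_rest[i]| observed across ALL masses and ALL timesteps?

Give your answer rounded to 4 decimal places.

Step 0: x=[4.0000 12.0000] v=[0.0000 1.0000]
Step 1: x=[8.0000 9.5000] v=[8.0000 -5.0000]
Step 2: x=[5.5000 10.5000] v=[-5.0000 2.0000]
Step 3: x=[2.5000 11.5000] v=[-6.0000 2.0000]
Step 4: x=[6.0000 8.5000] v=[7.0000 -6.0000]
Step 5: x=[6.0000 8.0000] v=[0.0000 -1.0000]
Max displacement = 3.0000

Answer: 3.0000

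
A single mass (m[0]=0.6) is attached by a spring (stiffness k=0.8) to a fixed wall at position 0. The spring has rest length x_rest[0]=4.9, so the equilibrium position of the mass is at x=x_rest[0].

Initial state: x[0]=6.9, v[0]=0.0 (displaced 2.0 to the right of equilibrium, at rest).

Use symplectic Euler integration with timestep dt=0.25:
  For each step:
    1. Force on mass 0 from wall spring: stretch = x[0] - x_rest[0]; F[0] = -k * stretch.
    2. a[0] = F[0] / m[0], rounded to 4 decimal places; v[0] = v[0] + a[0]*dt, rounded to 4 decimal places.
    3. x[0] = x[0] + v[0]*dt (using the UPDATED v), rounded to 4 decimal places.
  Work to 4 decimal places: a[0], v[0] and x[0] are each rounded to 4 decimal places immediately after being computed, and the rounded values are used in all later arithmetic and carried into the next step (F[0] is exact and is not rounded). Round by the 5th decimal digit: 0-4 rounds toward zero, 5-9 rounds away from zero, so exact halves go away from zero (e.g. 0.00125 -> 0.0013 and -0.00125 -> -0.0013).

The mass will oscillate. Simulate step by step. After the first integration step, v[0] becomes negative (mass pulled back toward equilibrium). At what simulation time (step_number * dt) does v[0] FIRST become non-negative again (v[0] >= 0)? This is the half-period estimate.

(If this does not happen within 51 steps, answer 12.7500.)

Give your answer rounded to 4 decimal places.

Step 0: x=[6.9000] v=[0.0000]
Step 1: x=[6.7333] v=[-0.6667]
Step 2: x=[6.4139] v=[-1.2778]
Step 3: x=[5.9683] v=[-1.7824]
Step 4: x=[5.4337] v=[-2.1385]
Step 5: x=[4.8546] v=[-2.3164]
Step 6: x=[4.2793] v=[-2.3013]
Step 7: x=[3.7557] v=[-2.0944]
Step 8: x=[3.3275] v=[-1.7130]
Step 9: x=[3.0303] v=[-1.1888]
Step 10: x=[2.8889] v=[-0.5656]
Step 11: x=[2.9151] v=[0.1048]
First v>=0 after going negative at step 11, time=2.7500

Answer: 2.7500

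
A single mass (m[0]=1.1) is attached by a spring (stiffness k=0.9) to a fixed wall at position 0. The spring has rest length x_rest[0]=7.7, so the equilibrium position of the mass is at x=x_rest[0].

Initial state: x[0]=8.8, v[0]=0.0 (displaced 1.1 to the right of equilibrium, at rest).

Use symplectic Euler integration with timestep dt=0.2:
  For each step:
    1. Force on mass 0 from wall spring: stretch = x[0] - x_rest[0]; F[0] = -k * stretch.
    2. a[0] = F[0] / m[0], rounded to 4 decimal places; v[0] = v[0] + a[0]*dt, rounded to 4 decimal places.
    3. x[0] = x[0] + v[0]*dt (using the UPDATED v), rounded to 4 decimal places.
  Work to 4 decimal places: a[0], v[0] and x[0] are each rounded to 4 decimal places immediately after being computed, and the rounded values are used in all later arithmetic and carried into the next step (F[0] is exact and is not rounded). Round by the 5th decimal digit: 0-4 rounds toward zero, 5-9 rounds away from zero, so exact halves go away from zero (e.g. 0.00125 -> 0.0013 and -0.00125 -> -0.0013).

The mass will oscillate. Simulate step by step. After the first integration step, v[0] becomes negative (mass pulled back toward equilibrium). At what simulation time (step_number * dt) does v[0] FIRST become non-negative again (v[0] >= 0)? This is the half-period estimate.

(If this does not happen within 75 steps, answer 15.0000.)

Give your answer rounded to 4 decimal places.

Answer: 3.6000

Derivation:
Step 0: x=[8.8000] v=[0.0000]
Step 1: x=[8.7640] v=[-0.1800]
Step 2: x=[8.6932] v=[-0.3541]
Step 3: x=[8.5899] v=[-0.5166]
Step 4: x=[8.4575] v=[-0.6622]
Step 5: x=[8.3003] v=[-0.7862]
Step 6: x=[8.1234] v=[-0.8844]
Step 7: x=[7.9327] v=[-0.9537]
Step 8: x=[7.7343] v=[-0.9918]
Step 9: x=[7.5348] v=[-0.9974]
Step 10: x=[7.3407] v=[-0.9704]
Step 11: x=[7.1584] v=[-0.9116]
Step 12: x=[6.9938] v=[-0.8230]
Step 13: x=[6.8523] v=[-0.7074]
Step 14: x=[6.7386] v=[-0.5687]
Step 15: x=[6.6563] v=[-0.4114]
Step 16: x=[6.6082] v=[-0.2406]
Step 17: x=[6.5958] v=[-0.0619]
Step 18: x=[6.6196] v=[0.1188]
First v>=0 after going negative at step 18, time=3.6000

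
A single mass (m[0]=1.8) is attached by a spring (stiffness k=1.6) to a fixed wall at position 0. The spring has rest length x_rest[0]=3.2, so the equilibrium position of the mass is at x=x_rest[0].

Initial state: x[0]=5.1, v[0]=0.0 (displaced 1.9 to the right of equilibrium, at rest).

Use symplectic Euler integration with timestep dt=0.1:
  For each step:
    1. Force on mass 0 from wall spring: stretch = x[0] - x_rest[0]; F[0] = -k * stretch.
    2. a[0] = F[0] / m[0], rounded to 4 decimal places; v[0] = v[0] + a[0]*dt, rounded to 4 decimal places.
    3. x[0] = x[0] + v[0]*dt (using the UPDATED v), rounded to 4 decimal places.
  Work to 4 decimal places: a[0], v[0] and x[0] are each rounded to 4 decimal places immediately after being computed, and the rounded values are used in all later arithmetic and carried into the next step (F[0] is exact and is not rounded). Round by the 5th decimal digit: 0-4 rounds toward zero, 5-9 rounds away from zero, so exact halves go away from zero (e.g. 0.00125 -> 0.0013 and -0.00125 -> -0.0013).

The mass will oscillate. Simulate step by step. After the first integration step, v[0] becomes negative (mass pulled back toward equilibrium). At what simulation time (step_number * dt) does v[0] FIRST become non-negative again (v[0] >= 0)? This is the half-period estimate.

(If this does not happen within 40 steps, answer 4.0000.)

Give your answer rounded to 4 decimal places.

Step 0: x=[5.1000] v=[0.0000]
Step 1: x=[5.0831] v=[-0.1689]
Step 2: x=[5.0495] v=[-0.3363]
Step 3: x=[4.9994] v=[-0.5007]
Step 4: x=[4.9333] v=[-0.6607]
Step 5: x=[4.8518] v=[-0.8148]
Step 6: x=[4.7556] v=[-0.9616]
Step 7: x=[4.6456] v=[-1.0999]
Step 8: x=[4.5228] v=[-1.2284]
Step 9: x=[4.3882] v=[-1.3460]
Step 10: x=[4.2430] v=[-1.4516]
Step 11: x=[4.0886] v=[-1.5443]
Step 12: x=[3.9263] v=[-1.6233]
Step 13: x=[3.7575] v=[-1.6879]
Step 14: x=[3.5838] v=[-1.7375]
Step 15: x=[3.4066] v=[-1.7716]
Step 16: x=[3.2276] v=[-1.7900]
Step 17: x=[3.0484] v=[-1.7925]
Step 18: x=[2.8705] v=[-1.7790]
Step 19: x=[2.6955] v=[-1.7497]
Step 20: x=[2.5250] v=[-1.7049]
Step 21: x=[2.3605] v=[-1.6449]
Step 22: x=[2.2035] v=[-1.5703]
Step 23: x=[2.0553] v=[-1.4817]
Step 24: x=[1.9173] v=[-1.3800]
Step 25: x=[1.7907] v=[-1.2660]
Step 26: x=[1.6766] v=[-1.1407]
Step 27: x=[1.5761] v=[-1.0053]
Step 28: x=[1.4900] v=[-0.8610]
Step 29: x=[1.4191] v=[-0.7090]
Step 30: x=[1.3640] v=[-0.5507]
Step 31: x=[1.3253] v=[-0.3875]
Step 32: x=[1.3032] v=[-0.2209]
Step 33: x=[1.2980] v=[-0.0523]
Step 34: x=[1.3097] v=[0.1168]
First v>=0 after going negative at step 34, time=3.4000

Answer: 3.4000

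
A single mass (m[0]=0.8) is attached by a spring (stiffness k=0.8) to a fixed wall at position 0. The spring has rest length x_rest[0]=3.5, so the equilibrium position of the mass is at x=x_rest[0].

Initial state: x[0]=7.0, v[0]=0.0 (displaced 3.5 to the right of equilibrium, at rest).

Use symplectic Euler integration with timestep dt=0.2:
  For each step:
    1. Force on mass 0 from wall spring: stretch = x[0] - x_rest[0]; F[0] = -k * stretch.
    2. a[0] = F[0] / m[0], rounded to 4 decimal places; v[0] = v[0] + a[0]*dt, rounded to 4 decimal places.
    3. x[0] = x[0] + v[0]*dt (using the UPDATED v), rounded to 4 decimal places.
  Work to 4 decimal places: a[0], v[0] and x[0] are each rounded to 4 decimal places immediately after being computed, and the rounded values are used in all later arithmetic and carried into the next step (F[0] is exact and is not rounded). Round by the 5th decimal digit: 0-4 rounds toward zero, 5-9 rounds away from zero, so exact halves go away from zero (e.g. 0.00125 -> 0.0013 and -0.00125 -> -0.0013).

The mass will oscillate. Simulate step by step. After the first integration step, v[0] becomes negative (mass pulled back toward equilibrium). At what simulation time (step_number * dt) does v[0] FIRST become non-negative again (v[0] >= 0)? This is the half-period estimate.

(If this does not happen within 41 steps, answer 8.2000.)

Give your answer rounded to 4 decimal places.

Answer: 3.2000

Derivation:
Step 0: x=[7.0000] v=[0.0000]
Step 1: x=[6.8600] v=[-0.7000]
Step 2: x=[6.5856] v=[-1.3720]
Step 3: x=[6.1878] v=[-1.9891]
Step 4: x=[5.6825] v=[-2.5267]
Step 5: x=[5.0899] v=[-2.9632]
Step 6: x=[4.4337] v=[-3.2812]
Step 7: x=[3.7401] v=[-3.4679]
Step 8: x=[3.0369] v=[-3.5159]
Step 9: x=[2.3522] v=[-3.4233]
Step 10: x=[1.7135] v=[-3.1937]
Step 11: x=[1.1462] v=[-2.8364]
Step 12: x=[0.6731] v=[-2.3656]
Step 13: x=[0.3131] v=[-1.8002]
Step 14: x=[0.0805] v=[-1.1628]
Step 15: x=[-0.0153] v=[-0.4789]
Step 16: x=[0.0295] v=[0.2242]
First v>=0 after going negative at step 16, time=3.2000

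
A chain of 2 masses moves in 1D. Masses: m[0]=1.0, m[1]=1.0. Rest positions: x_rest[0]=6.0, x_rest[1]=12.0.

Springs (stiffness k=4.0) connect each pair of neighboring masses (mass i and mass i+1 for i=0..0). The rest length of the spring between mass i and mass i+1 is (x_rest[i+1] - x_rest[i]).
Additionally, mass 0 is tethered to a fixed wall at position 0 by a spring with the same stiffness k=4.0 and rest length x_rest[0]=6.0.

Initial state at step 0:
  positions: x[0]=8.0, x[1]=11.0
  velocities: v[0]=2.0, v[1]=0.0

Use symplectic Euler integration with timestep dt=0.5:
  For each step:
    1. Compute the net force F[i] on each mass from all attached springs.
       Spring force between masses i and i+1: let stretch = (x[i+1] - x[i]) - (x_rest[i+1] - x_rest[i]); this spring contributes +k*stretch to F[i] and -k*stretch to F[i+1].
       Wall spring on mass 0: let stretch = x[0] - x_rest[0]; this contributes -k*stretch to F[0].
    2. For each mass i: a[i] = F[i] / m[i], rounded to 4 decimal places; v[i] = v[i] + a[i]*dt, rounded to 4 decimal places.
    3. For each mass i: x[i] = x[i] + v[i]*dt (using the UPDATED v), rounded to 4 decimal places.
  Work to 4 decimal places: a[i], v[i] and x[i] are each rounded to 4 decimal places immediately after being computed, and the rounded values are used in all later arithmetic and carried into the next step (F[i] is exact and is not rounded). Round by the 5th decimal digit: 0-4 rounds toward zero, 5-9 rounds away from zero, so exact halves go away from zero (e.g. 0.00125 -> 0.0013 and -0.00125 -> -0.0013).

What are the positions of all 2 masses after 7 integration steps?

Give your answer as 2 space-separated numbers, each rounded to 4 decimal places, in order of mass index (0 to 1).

Answer: 6.0000 11.0000

Derivation:
Step 0: x=[8.0000 11.0000] v=[2.0000 0.0000]
Step 1: x=[4.0000 14.0000] v=[-8.0000 6.0000]
Step 2: x=[6.0000 13.0000] v=[4.0000 -2.0000]
Step 3: x=[9.0000 11.0000] v=[6.0000 -4.0000]
Step 4: x=[5.0000 13.0000] v=[-8.0000 4.0000]
Step 5: x=[4.0000 13.0000] v=[-2.0000 0.0000]
Step 6: x=[8.0000 10.0000] v=[8.0000 -6.0000]
Step 7: x=[6.0000 11.0000] v=[-4.0000 2.0000]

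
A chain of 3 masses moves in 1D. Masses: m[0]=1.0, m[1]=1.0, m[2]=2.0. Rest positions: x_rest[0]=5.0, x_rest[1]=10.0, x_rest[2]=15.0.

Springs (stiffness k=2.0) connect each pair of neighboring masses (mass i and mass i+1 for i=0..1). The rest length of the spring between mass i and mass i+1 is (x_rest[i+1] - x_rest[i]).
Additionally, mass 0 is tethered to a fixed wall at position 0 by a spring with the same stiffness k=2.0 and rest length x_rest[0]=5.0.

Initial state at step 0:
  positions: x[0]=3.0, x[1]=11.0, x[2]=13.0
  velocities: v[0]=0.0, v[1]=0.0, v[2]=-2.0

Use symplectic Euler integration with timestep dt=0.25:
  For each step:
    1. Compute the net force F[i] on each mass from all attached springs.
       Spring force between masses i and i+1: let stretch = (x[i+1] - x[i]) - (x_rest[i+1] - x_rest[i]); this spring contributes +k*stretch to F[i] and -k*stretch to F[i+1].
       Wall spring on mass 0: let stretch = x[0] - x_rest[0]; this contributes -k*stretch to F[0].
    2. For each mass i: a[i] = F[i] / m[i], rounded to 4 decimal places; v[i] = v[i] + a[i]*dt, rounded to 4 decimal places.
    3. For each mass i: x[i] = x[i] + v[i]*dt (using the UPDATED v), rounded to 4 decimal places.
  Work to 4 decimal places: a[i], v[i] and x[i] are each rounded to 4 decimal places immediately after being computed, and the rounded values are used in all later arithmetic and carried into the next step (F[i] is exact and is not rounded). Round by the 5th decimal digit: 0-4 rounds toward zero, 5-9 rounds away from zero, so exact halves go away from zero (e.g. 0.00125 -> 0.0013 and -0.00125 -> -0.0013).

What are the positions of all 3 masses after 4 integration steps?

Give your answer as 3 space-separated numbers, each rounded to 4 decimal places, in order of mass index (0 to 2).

Answer: 6.1094 6.5884 12.4188

Derivation:
Step 0: x=[3.0000 11.0000 13.0000] v=[0.0000 0.0000 -2.0000]
Step 1: x=[3.6250 10.2500 12.6875] v=[2.5000 -3.0000 -1.2500]
Step 2: x=[4.6250 8.9766 12.5352] v=[4.0000 -5.0938 -0.6094]
Step 3: x=[5.5908 7.6040 12.4729] v=[3.8633 -5.4903 -0.2491]
Step 4: x=[6.1094 6.5884 12.4188] v=[2.0745 -4.0625 -0.2163]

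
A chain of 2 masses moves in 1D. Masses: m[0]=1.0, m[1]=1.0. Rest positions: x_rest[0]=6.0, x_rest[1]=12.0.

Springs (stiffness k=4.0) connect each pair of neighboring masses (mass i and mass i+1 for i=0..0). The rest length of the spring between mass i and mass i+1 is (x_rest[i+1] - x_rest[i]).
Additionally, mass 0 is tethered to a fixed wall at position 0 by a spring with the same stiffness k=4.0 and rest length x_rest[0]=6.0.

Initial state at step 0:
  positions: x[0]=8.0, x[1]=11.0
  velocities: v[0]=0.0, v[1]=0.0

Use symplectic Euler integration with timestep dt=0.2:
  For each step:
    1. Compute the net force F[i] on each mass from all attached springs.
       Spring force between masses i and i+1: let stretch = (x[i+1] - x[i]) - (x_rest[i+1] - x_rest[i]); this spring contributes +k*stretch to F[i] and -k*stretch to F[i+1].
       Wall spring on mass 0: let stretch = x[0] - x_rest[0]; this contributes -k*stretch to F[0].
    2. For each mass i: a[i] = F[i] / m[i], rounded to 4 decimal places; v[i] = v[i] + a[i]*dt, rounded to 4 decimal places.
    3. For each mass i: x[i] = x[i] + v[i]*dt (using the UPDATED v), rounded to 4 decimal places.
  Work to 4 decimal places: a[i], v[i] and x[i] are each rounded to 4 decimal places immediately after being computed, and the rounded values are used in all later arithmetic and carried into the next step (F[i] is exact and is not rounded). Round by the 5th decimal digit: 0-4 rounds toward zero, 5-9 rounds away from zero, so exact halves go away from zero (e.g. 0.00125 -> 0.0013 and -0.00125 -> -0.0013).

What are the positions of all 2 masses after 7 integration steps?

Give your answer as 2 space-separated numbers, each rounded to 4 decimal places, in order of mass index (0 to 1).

Answer: 6.4276 11.6683

Derivation:
Step 0: x=[8.0000 11.0000] v=[0.0000 0.0000]
Step 1: x=[7.2000 11.4800] v=[-4.0000 2.4000]
Step 2: x=[5.9328 12.2352] v=[-6.3360 3.7760]
Step 3: x=[4.7247 12.9420] v=[-6.0403 3.5341]
Step 4: x=[4.0755 13.2941] v=[-3.2462 1.7603]
Step 5: x=[4.2492 13.1312] v=[0.8683 -0.8146]
Step 6: x=[5.1641 12.5072] v=[4.5745 -3.1202]
Step 7: x=[6.4276 11.6683] v=[6.3177 -4.1947]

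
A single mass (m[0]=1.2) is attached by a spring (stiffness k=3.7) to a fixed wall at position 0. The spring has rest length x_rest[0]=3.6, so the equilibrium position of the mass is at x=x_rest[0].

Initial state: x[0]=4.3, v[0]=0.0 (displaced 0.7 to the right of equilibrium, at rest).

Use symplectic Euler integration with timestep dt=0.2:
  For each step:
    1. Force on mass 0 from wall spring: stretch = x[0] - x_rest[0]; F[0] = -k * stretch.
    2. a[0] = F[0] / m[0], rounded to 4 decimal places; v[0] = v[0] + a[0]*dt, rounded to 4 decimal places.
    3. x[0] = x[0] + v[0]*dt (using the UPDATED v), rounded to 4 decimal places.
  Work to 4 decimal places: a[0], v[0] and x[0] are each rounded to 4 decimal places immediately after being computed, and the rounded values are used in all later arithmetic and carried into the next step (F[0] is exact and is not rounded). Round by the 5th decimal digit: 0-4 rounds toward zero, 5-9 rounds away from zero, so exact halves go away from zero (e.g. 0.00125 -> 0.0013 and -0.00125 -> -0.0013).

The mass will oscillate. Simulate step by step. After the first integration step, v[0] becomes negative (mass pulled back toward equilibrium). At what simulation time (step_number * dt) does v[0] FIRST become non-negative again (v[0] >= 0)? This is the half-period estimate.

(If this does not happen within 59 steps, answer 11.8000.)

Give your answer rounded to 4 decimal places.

Answer: 1.8000

Derivation:
Step 0: x=[4.3000] v=[0.0000]
Step 1: x=[4.2137] v=[-0.4317]
Step 2: x=[4.0517] v=[-0.8101]
Step 3: x=[3.8340] v=[-1.0886]
Step 4: x=[3.5874] v=[-1.2329]
Step 5: x=[3.3424] v=[-1.2251]
Step 6: x=[3.1292] v=[-1.0662]
Step 7: x=[2.9740] v=[-0.7759]
Step 8: x=[2.8960] v=[-0.3899]
Step 9: x=[2.9048] v=[0.0442]
First v>=0 after going negative at step 9, time=1.8000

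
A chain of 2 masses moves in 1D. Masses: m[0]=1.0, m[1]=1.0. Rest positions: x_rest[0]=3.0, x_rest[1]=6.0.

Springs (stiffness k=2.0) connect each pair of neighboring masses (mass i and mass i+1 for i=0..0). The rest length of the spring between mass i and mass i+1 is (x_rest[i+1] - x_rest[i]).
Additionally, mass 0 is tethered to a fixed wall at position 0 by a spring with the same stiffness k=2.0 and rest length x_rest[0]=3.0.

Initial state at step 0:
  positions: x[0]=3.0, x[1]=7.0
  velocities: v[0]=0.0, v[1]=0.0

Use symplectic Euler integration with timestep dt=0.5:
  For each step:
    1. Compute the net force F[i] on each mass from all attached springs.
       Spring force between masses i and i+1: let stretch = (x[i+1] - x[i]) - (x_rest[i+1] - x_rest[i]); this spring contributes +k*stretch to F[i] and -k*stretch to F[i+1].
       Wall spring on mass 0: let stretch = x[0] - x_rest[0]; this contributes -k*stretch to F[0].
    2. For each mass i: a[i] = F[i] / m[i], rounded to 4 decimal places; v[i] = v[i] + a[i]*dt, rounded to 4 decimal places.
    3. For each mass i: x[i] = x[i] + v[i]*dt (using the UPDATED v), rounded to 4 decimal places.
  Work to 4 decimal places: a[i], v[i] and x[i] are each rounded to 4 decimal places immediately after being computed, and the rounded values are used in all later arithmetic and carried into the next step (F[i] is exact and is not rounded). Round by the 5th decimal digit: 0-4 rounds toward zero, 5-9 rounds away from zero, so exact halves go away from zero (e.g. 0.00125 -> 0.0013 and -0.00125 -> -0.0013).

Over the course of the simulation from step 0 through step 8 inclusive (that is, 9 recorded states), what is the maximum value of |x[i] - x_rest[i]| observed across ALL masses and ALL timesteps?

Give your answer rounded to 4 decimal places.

Step 0: x=[3.0000 7.0000] v=[0.0000 0.0000]
Step 1: x=[3.5000 6.5000] v=[1.0000 -1.0000]
Step 2: x=[3.7500 6.0000] v=[0.5000 -1.0000]
Step 3: x=[3.2500 5.8750] v=[-1.0000 -0.2500]
Step 4: x=[2.4375 5.9375] v=[-1.6250 0.1250]
Step 5: x=[2.1563 5.7500] v=[-0.5625 -0.3750]
Step 6: x=[2.5938 5.2657] v=[0.8749 -0.9687]
Step 7: x=[3.0703 4.9454] v=[0.9530 -0.6406]
Step 8: x=[2.9492 5.1876] v=[-0.2422 0.4843]
Max displacement = 1.0546

Answer: 1.0546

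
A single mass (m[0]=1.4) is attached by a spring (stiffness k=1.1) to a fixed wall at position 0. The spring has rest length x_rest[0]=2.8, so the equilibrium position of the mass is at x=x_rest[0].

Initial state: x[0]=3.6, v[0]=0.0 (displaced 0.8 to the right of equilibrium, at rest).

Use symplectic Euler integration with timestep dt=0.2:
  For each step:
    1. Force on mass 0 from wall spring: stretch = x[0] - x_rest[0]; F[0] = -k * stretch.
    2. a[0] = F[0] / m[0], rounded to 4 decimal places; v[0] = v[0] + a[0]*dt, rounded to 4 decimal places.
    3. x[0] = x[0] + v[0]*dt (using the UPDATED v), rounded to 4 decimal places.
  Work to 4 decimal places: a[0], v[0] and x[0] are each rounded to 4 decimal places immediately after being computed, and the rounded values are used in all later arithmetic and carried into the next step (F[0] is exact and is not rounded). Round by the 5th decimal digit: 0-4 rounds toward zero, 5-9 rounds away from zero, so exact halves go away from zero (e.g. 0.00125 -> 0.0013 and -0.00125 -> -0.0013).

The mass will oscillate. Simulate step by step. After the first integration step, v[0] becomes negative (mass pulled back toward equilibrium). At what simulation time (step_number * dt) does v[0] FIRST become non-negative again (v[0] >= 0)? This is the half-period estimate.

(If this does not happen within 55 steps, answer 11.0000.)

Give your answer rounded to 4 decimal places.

Answer: 3.6000

Derivation:
Step 0: x=[3.6000] v=[0.0000]
Step 1: x=[3.5749] v=[-0.1257]
Step 2: x=[3.5254] v=[-0.2475]
Step 3: x=[3.4531] v=[-0.3615]
Step 4: x=[3.3603] v=[-0.4641]
Step 5: x=[3.2499] v=[-0.5521]
Step 6: x=[3.1253] v=[-0.6228]
Step 7: x=[2.9905] v=[-0.6739]
Step 8: x=[2.8497] v=[-0.7038]
Step 9: x=[2.7074] v=[-0.7116]
Step 10: x=[2.5680] v=[-0.6970]
Step 11: x=[2.4359] v=[-0.6605]
Step 12: x=[2.3152] v=[-0.6033]
Step 13: x=[2.2098] v=[-0.5271]
Step 14: x=[2.1229] v=[-0.4344]
Step 15: x=[2.0573] v=[-0.3280]
Step 16: x=[2.0150] v=[-0.2113]
Step 17: x=[1.9974] v=[-0.0879]
Step 18: x=[2.0050] v=[0.0382]
First v>=0 after going negative at step 18, time=3.6000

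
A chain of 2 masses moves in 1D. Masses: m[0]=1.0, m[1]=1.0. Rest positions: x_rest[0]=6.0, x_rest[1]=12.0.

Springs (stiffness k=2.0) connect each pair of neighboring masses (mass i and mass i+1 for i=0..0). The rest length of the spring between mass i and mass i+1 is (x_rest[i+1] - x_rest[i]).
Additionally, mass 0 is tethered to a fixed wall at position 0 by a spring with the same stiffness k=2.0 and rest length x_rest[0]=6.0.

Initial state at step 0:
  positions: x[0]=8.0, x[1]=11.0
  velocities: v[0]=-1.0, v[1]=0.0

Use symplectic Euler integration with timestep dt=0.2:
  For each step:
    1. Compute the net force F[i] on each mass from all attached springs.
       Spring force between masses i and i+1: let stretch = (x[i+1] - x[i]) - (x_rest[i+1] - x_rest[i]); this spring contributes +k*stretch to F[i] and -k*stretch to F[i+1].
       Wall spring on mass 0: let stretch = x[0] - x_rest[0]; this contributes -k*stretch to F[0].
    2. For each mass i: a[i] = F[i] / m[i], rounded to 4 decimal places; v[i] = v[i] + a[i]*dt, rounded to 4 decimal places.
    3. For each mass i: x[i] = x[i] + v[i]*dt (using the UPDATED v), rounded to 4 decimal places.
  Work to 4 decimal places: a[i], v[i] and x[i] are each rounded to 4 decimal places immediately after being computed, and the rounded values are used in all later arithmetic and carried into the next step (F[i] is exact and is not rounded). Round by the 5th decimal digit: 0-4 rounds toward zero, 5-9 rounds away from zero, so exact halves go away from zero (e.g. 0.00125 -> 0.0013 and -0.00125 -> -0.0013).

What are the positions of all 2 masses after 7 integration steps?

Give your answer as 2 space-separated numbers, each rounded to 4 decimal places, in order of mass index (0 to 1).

Step 0: x=[8.0000 11.0000] v=[-1.0000 0.0000]
Step 1: x=[7.4000 11.2400] v=[-3.0000 1.2000]
Step 2: x=[6.5152 11.6528] v=[-4.4240 2.0640]
Step 3: x=[5.5202 12.1346] v=[-4.9750 2.4090]
Step 4: x=[4.6127 12.5672] v=[-4.5373 2.1632]
Step 5: x=[3.9726 12.8435] v=[-3.2006 1.3814]
Step 6: x=[3.7243 12.8901] v=[-1.2413 0.2330]
Step 7: x=[3.9114 12.6834] v=[0.9353 -1.0333]

Answer: 3.9114 12.6834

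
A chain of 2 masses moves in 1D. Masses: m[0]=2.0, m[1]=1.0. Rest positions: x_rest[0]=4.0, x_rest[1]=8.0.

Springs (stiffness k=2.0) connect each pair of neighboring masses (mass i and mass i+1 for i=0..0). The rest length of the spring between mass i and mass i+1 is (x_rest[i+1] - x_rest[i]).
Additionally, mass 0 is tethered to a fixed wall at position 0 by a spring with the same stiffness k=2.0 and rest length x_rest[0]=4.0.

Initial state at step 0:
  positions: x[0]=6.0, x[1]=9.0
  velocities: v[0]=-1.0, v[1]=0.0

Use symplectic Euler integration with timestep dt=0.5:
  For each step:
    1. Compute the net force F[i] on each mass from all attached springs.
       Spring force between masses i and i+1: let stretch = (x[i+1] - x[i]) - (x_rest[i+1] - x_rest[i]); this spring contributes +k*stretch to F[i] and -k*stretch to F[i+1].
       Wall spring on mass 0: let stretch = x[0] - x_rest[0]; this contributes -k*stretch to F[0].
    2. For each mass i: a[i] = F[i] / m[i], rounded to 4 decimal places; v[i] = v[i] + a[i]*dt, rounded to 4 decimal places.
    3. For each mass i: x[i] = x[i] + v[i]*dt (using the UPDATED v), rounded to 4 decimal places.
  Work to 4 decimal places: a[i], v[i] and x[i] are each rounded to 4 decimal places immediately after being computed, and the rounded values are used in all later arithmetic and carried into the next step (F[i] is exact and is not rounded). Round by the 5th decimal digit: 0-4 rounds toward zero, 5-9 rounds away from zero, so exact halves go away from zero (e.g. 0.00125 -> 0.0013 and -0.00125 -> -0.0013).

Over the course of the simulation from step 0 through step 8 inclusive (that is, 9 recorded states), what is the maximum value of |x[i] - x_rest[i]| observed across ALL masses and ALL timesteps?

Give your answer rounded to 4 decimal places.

Step 0: x=[6.0000 9.0000] v=[-1.0000 0.0000]
Step 1: x=[4.7500 9.5000] v=[-2.5000 1.0000]
Step 2: x=[3.5000 9.6250] v=[-2.5000 0.2500]
Step 3: x=[2.9063 8.6875] v=[-1.1875 -1.8750]
Step 4: x=[3.0313 6.8594] v=[0.2500 -3.6562]
Step 5: x=[3.3555 5.1173] v=[0.6484 -3.4843]
Step 6: x=[3.2813 4.4943] v=[-0.1485 -1.2461]
Step 7: x=[2.6900 5.2648] v=[-1.1827 1.5409]
Step 8: x=[2.0699 6.7479] v=[-1.2403 2.9661]
Max displacement = 3.5057

Answer: 3.5057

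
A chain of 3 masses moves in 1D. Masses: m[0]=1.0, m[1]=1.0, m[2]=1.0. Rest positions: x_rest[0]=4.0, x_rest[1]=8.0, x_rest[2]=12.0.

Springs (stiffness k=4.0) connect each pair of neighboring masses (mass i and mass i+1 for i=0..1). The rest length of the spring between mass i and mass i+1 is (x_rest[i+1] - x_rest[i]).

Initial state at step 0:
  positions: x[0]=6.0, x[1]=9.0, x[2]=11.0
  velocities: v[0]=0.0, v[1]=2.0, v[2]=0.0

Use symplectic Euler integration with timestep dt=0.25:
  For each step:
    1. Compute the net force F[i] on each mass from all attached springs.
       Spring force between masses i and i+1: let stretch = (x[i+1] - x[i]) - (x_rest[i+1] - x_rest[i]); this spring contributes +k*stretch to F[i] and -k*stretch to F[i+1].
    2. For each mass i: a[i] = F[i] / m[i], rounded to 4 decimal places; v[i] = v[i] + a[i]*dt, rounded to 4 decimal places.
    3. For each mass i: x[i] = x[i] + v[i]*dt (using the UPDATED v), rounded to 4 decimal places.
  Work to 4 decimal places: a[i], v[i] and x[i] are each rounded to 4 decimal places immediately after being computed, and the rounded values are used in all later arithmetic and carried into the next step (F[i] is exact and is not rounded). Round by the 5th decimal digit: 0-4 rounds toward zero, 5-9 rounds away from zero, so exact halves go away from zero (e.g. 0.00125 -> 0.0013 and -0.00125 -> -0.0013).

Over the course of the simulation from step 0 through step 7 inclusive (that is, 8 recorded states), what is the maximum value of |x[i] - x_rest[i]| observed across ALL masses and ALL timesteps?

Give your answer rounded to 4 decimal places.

Step 0: x=[6.0000 9.0000 11.0000] v=[0.0000 2.0000 0.0000]
Step 1: x=[5.7500 9.2500 11.5000] v=[-1.0000 1.0000 2.0000]
Step 2: x=[5.3750 9.1875 12.4375] v=[-1.5000 -0.2500 3.7500]
Step 3: x=[4.9531 8.9844 13.5625] v=[-1.6875 -0.8125 4.5000]
Step 4: x=[4.5391 8.9180 14.5430] v=[-1.6562 -0.2657 3.9219]
Step 5: x=[4.2198 9.1631 15.1172] v=[-1.2773 0.9804 2.2969]
Step 6: x=[4.1363 9.6609 15.2029] v=[-0.3340 1.9912 0.3428]
Step 7: x=[4.4340 10.1631 14.9031] v=[1.1906 2.0086 -1.1992]
Max displacement = 3.2029

Answer: 3.2029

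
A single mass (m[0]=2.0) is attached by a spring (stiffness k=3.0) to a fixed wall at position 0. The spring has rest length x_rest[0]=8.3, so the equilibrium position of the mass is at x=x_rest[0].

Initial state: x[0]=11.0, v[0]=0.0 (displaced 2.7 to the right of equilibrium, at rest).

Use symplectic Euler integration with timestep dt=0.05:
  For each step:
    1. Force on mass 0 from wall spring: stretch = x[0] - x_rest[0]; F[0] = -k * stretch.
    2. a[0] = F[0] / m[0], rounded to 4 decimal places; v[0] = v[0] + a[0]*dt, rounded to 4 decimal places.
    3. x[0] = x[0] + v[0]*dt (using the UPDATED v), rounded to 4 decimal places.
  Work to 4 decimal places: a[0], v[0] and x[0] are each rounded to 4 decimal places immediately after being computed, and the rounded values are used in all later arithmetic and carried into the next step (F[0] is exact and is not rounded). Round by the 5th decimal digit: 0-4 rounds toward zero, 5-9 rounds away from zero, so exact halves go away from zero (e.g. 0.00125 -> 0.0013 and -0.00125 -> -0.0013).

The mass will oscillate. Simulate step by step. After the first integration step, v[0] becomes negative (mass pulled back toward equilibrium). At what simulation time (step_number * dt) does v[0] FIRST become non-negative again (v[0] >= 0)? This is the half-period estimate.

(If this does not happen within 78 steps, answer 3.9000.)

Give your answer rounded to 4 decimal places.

Answer: 2.6000

Derivation:
Step 0: x=[11.0000] v=[0.0000]
Step 1: x=[10.9899] v=[-0.2025]
Step 2: x=[10.9697] v=[-0.4042]
Step 3: x=[10.9395] v=[-0.6044]
Step 4: x=[10.8994] v=[-0.8024]
Step 5: x=[10.8495] v=[-0.9974]
Step 6: x=[10.7901] v=[-1.1886]
Step 7: x=[10.7213] v=[-1.3754]
Step 8: x=[10.6435] v=[-1.5570]
Step 9: x=[10.5569] v=[-1.7328]
Step 10: x=[10.4618] v=[-1.9021]
Step 11: x=[10.3586] v=[-2.0642]
Step 12: x=[10.2477] v=[-2.2186]
Step 13: x=[10.1295] v=[-2.3647]
Step 14: x=[10.0044] v=[-2.5019]
Step 15: x=[9.8729] v=[-2.6297]
Step 16: x=[9.7355] v=[-2.7477]
Step 17: x=[9.5927] v=[-2.8554]
Step 18: x=[9.4451] v=[-2.9524]
Step 19: x=[9.2932] v=[-3.0383]
Step 20: x=[9.1376] v=[-3.1128]
Step 21: x=[8.9788] v=[-3.1756]
Step 22: x=[8.8175] v=[-3.2265]
Step 23: x=[8.6542] v=[-3.2653]
Step 24: x=[8.4896] v=[-3.2919]
Step 25: x=[8.3243] v=[-3.3061]
Step 26: x=[8.1589] v=[-3.3079]
Step 27: x=[7.9940] v=[-3.2973]
Step 28: x=[7.8303] v=[-3.2744]
Step 29: x=[7.6683] v=[-3.2392]
Step 30: x=[7.5087] v=[-3.1918]
Step 31: x=[7.3521] v=[-3.1325]
Step 32: x=[7.1990] v=[-3.0614]
Step 33: x=[7.0501] v=[-2.9788]
Step 34: x=[6.9058] v=[-2.8851]
Step 35: x=[6.7668] v=[-2.7805]
Step 36: x=[6.6335] v=[-2.6655]
Step 37: x=[6.5065] v=[-2.5405]
Step 38: x=[6.3862] v=[-2.4060]
Step 39: x=[6.2731] v=[-2.2625]
Step 40: x=[6.1676] v=[-2.1105]
Step 41: x=[6.0701] v=[-1.9506]
Step 42: x=[5.9809] v=[-1.7834]
Step 43: x=[5.9004] v=[-1.6095]
Step 44: x=[5.8289] v=[-1.4295]
Step 45: x=[5.7667] v=[-1.2442]
Step 46: x=[5.7140] v=[-1.0542]
Step 47: x=[5.6710] v=[-0.8603]
Step 48: x=[5.6378] v=[-0.6631]
Step 49: x=[5.6146] v=[-0.4634]
Step 50: x=[5.6015] v=[-0.2620]
Step 51: x=[5.5985] v=[-0.0596]
Step 52: x=[5.6057] v=[0.1430]
First v>=0 after going negative at step 52, time=2.6000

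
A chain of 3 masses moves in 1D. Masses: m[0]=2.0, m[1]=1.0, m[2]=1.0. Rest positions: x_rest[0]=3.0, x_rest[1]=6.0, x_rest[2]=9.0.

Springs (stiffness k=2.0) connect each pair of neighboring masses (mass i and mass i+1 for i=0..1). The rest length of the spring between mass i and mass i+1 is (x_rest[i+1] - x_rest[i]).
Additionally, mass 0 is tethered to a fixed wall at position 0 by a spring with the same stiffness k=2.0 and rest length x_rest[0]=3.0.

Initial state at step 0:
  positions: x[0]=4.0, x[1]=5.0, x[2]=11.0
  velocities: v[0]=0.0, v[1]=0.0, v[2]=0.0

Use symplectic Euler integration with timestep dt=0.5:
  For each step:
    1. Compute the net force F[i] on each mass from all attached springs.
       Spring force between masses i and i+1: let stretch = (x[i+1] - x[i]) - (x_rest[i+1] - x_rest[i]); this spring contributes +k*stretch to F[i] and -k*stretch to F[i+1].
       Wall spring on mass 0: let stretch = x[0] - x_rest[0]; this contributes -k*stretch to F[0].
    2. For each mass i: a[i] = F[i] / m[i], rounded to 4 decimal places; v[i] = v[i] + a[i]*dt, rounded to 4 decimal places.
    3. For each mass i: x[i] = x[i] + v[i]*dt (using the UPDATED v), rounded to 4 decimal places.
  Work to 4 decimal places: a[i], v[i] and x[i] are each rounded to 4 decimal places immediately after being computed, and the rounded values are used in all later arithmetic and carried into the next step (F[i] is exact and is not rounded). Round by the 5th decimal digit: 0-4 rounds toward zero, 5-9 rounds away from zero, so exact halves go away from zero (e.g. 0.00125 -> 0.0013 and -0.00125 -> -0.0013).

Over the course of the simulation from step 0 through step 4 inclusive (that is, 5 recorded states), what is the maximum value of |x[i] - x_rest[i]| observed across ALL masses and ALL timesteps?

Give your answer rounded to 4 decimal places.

Step 0: x=[4.0000 5.0000 11.0000] v=[0.0000 0.0000 0.0000]
Step 1: x=[3.2500 7.5000 9.5000] v=[-1.5000 5.0000 -3.0000]
Step 2: x=[2.7500 8.8750 8.5000] v=[-1.0000 2.7500 -2.0000]
Step 3: x=[3.0938 7.0000 9.1875] v=[0.6875 -3.7500 1.3750]
Step 4: x=[3.6407 4.2657 10.2813] v=[1.0937 -5.4687 2.1875]
Max displacement = 2.8750

Answer: 2.8750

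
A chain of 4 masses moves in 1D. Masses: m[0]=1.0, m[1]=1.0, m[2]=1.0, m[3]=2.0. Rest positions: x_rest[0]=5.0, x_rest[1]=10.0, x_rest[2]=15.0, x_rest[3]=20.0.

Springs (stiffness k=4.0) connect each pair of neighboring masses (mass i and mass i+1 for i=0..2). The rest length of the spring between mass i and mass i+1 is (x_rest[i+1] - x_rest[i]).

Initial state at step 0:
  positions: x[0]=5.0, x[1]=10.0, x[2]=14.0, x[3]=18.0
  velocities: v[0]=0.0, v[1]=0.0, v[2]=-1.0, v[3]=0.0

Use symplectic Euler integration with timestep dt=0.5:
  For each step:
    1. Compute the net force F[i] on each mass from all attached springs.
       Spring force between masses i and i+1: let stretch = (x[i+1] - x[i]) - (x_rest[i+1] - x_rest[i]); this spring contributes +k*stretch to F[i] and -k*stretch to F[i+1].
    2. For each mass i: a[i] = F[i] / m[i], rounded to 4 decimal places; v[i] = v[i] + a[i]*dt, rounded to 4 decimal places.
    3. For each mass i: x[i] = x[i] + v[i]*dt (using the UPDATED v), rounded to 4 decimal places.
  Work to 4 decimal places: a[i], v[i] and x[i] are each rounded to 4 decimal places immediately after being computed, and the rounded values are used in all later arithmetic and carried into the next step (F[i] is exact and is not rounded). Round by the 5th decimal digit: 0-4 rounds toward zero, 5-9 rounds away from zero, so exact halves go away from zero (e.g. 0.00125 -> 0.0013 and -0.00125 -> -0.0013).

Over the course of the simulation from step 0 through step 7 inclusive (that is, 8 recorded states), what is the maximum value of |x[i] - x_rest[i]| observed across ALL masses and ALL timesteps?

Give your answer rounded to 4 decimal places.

Step 0: x=[5.0000 10.0000 14.0000 18.0000] v=[0.0000 0.0000 -1.0000 0.0000]
Step 1: x=[5.0000 9.0000 13.5000 18.5000] v=[0.0000 -2.0000 -1.0000 1.0000]
Step 2: x=[4.0000 8.5000 13.5000 19.0000] v=[-2.0000 -1.0000 0.0000 1.0000]
Step 3: x=[2.5000 8.5000 14.0000 19.2500] v=[-3.0000 0.0000 1.0000 0.5000]
Step 4: x=[2.0000 8.0000 14.2500 19.3750] v=[-1.0000 -1.0000 0.5000 0.2500]
Step 5: x=[2.5000 7.7500 13.3750 19.4375] v=[1.0000 -0.5000 -1.7500 0.1250]
Step 6: x=[3.2500 7.8750 12.9375 18.9688] v=[1.5000 0.2500 -0.8750 -0.9375]
Step 7: x=[3.6250 8.4375 13.4688 17.9844] v=[0.7500 1.1250 1.0626 -1.9688]
Max displacement = 3.0000

Answer: 3.0000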